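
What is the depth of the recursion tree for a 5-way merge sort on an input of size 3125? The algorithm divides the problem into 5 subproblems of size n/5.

For divide and conquer with division factor 5:

Problem sizes at each level:
Level 0: 3125
Level 1: 625
Level 2: 125
Level 3: 25
Level 4: 5
Level 5: 1

The root is level 0 and the size-1 base case is level 5 (the tree spans levels 0 through 5, i.e. 6 levels counting the root), so the depth is the number of divisions: log_5(3125) = 5

The recursion tree depth is log_5(3125) = 5. At each level, the problem size is divided by 5, so it takes 5 divisions to reduce to a base case of size 1. The algorithm makes 5 recursive calls at each level.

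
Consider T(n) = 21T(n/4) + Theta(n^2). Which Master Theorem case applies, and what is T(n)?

Master Theorem for T(n) = 21T(n/4) + O(n^2):

a = 21, b = 4, c = 2
log_b(a) = log_4(21) = 2.1962

Case 1: c = 2 < log_4(21) = 2.1962
T(n) = O(n^(log_4 21))

For T(n) = 21T(n/4) + O(n^2): log_4(21) = 2.1962. This is Case 1 of the Master Theorem (c < log_b(a), work dominated by leaves), giving O(n^(log_4 21)).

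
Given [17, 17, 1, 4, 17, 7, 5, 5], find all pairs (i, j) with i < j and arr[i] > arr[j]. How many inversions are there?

Finding inversions in [17, 17, 1, 4, 17, 7, 5, 5]:

(0, 2): arr[0]=17 > arr[2]=1
(0, 3): arr[0]=17 > arr[3]=4
(0, 5): arr[0]=17 > arr[5]=7
(0, 6): arr[0]=17 > arr[6]=5
(0, 7): arr[0]=17 > arr[7]=5
(1, 2): arr[1]=17 > arr[2]=1
(1, 3): arr[1]=17 > arr[3]=4
(1, 5): arr[1]=17 > arr[5]=7
(1, 6): arr[1]=17 > arr[6]=5
(1, 7): arr[1]=17 > arr[7]=5
(4, 5): arr[4]=17 > arr[5]=7
(4, 6): arr[4]=17 > arr[6]=5
(4, 7): arr[4]=17 > arr[7]=5
(5, 6): arr[5]=7 > arr[6]=5
(5, 7): arr[5]=7 > arr[7]=5

Total inversions: 15

The array has 15 inversion(s): (0,2), (0,3), (0,5), (0,6), (0,7), (1,2), (1,3), (1,5), (1,6), (1,7), (4,5), (4,6), (4,7), (5,6), (5,7). Each pair (i,j) satisfies i < j and arr[i] > arr[j].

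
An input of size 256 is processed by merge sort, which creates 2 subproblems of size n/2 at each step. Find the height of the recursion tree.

For divide and conquer with division factor 2:

Problem sizes at each level:
Level 0: 256
Level 1: 128
Level 2: 64
Level 3: 32
Level 4: 16
Level 5: 8
Level 6: 4
Level 7: 2
Level 8: 1

The root is level 0 and the size-1 base case is level 8 (the tree spans levels 0 through 8, i.e. 9 levels counting the root), so the depth is the number of divisions: log_2(256) = 8

The recursion tree depth is log_2(256) = 8. At each level, the problem size is divided by 2, so it takes 8 divisions to reduce to a base case of size 1. The algorithm makes 2 recursive calls at each level.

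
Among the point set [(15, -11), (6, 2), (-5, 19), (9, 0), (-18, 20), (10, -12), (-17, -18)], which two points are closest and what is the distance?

Computing all pairwise distances among 7 points:

d((15, -11), (6, 2)) = 15.8114
d((15, -11), (-5, 19)) = 36.0555
d((15, -11), (9, 0)) = 12.53
d((15, -11), (-18, 20)) = 45.2769
d((15, -11), (10, -12)) = 5.099
d((15, -11), (-17, -18)) = 32.7567
d((6, 2), (-5, 19)) = 20.2485
d((6, 2), (9, 0)) = 3.6056 <-- minimum
d((6, 2), (-18, 20)) = 30.0
d((6, 2), (10, -12)) = 14.5602
d((6, 2), (-17, -18)) = 30.4795
d((-5, 19), (9, 0)) = 23.6008
d((-5, 19), (-18, 20)) = 13.0384
d((-5, 19), (10, -12)) = 34.4384
d((-5, 19), (-17, -18)) = 38.8973
d((9, 0), (-18, 20)) = 33.6006
d((9, 0), (10, -12)) = 12.0416
d((9, 0), (-17, -18)) = 31.6228
d((-18, 20), (10, -12)) = 42.5206
d((-18, 20), (-17, -18)) = 38.0132
d((10, -12), (-17, -18)) = 27.6586

Closest pair: (6, 2) and (9, 0) with distance 3.6056

The closest pair is (6, 2) and (9, 0) with Euclidean distance 3.6056. For 7 points, brute-force pairwise comparison is shown above. For large n, the divide-and-conquer algorithm (sort by x, recurse on halves, check the dividing strip) achieves O(n log n).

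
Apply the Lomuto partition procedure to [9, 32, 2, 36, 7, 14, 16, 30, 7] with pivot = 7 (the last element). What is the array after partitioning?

Lomuto partition with pivot = 7:

Initial array: [9, 32, 2, 36, 7, 14, 16, 30, 7]

arr[0]=9 > 7: no swap
arr[1]=32 > 7: no swap
arr[2]=2 <= 7: swap with position 0, array becomes [2, 32, 9, 36, 7, 14, 16, 30, 7]
arr[3]=36 > 7: no swap
arr[4]=7 <= 7: swap with position 1, array becomes [2, 7, 9, 36, 32, 14, 16, 30, 7]
arr[5]=14 > 7: no swap
arr[6]=16 > 7: no swap
arr[7]=30 > 7: no swap

Place pivot at position 2: [2, 7, 7, 36, 32, 14, 16, 30, 9]
Pivot position: 2

After partitioning with pivot 7, the array becomes [2, 7, 7, 36, 32, 14, 16, 30, 9]. The pivot is placed at index 2. All elements to the left of the pivot are <= 7, and all elements to the right are > 7.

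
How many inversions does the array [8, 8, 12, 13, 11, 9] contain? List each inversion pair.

Finding inversions in [8, 8, 12, 13, 11, 9]:

(2, 4): arr[2]=12 > arr[4]=11
(2, 5): arr[2]=12 > arr[5]=9
(3, 4): arr[3]=13 > arr[4]=11
(3, 5): arr[3]=13 > arr[5]=9
(4, 5): arr[4]=11 > arr[5]=9

Total inversions: 5

The array has 5 inversion(s): (2,4), (2,5), (3,4), (3,5), (4,5). Each pair (i,j) satisfies i < j and arr[i] > arr[j].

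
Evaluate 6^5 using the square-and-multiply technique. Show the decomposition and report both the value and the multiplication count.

Computing 6^5 by squaring (build up from 6^1; each line after the first costs one multiplication):

6^1 = 6
6^2 = (6^1)^2 = 6^2 = 36
6^4 = (6^2)^2 = 36^2 = 1296
6^5 = 6 * 6^4 = 6 * 1296 = 7776

Result: 7776
Multiplications needed: 3 (3 lines after 6^1)

6^5 = 7776. Using exponentiation by squaring, this requires 3 multiplications. The key idea: if the exponent is even, square the half-power; if odd, multiply by the base once.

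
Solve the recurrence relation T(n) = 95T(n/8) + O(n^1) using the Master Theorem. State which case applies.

Master Theorem for T(n) = 95T(n/8) + O(n^1):

a = 95, b = 8, c = 1
log_b(a) = log_8(95) = 2.1900

Case 1: c = 1 < log_8(95) = 2.1900
T(n) = O(n^(log_8 95))

For T(n) = 95T(n/8) + O(n^1): log_8(95) = 2.1900. This is Case 1 of the Master Theorem (c < log_b(a), work dominated by leaves), giving O(n^(log_8 95)).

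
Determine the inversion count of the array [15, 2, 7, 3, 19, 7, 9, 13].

Finding inversions in [15, 2, 7, 3, 19, 7, 9, 13]:

(0, 1): arr[0]=15 > arr[1]=2
(0, 2): arr[0]=15 > arr[2]=7
(0, 3): arr[0]=15 > arr[3]=3
(0, 5): arr[0]=15 > arr[5]=7
(0, 6): arr[0]=15 > arr[6]=9
(0, 7): arr[0]=15 > arr[7]=13
(2, 3): arr[2]=7 > arr[3]=3
(4, 5): arr[4]=19 > arr[5]=7
(4, 6): arr[4]=19 > arr[6]=9
(4, 7): arr[4]=19 > arr[7]=13

Total inversions: 10

The array has 10 inversion(s): (0,1), (0,2), (0,3), (0,5), (0,6), (0,7), (2,3), (4,5), (4,6), (4,7). Each pair (i,j) satisfies i < j and arr[i] > arr[j].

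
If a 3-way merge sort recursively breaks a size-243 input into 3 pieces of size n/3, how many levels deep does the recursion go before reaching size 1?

For divide and conquer with division factor 3:

Problem sizes at each level:
Level 0: 243
Level 1: 81
Level 2: 27
Level 3: 9
Level 4: 3
Level 5: 1

The root is level 0 and the size-1 base case is level 5 (the tree spans levels 0 through 5, i.e. 6 levels counting the root), so the depth is the number of divisions: log_3(243) = 5

The recursion tree depth is log_3(243) = 5. At each level, the problem size is divided by 3, so it takes 5 divisions to reduce to a base case of size 1. The algorithm makes 3 recursive calls at each level.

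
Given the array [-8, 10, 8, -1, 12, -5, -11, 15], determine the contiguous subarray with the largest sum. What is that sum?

Using Kadane's algorithm on [-8, 10, 8, -1, 12, -5, -11, 15]:

Scanning through the array:
Position 1 (value 10): max_ending_here = 10, max_so_far = 10
Position 2 (value 8): max_ending_here = 18, max_so_far = 18
Position 3 (value -1): max_ending_here = 17, max_so_far = 18
Position 4 (value 12): max_ending_here = 29, max_so_far = 29
Position 5 (value -5): max_ending_here = 24, max_so_far = 29
Position 6 (value -11): max_ending_here = 13, max_so_far = 29
Position 7 (value 15): max_ending_here = 28, max_so_far = 29

Maximum subarray: [10, 8, -1, 12]
Maximum sum: 29

The maximum subarray is [10, 8, -1, 12] with sum 29. This subarray runs from index 1 to index 4.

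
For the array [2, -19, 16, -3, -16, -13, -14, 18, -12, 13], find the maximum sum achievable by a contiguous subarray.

Using Kadane's algorithm on [2, -19, 16, -3, -16, -13, -14, 18, -12, 13]:

Scanning through the array:
Position 1 (value -19): max_ending_here = -17, max_so_far = 2
Position 2 (value 16): max_ending_here = 16, max_so_far = 16
Position 3 (value -3): max_ending_here = 13, max_so_far = 16
Position 4 (value -16): max_ending_here = -3, max_so_far = 16
Position 5 (value -13): max_ending_here = -13, max_so_far = 16
Position 6 (value -14): max_ending_here = -14, max_so_far = 16
Position 7 (value 18): max_ending_here = 18, max_so_far = 18
Position 8 (value -12): max_ending_here = 6, max_so_far = 18
Position 9 (value 13): max_ending_here = 19, max_so_far = 19

Maximum subarray: [18, -12, 13]
Maximum sum: 19

The maximum subarray is [18, -12, 13] with sum 19. This subarray runs from index 7 to index 9.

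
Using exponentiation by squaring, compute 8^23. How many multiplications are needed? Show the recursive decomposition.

Computing 8^23 by squaring (build up from 8^1; each line after the first costs one multiplication):

8^1 = 8
8^2 = (8^1)^2 = 8^2 = 64
8^4 = (8^2)^2 = 64^2 = 4096
8^5 = 8 * 8^4 = 8 * 4096 = 32768
8^10 = (8^5)^2 = 32768^2 = 1073741824
8^11 = 8 * 8^10 = 8 * 1073741824 = 8589934592
8^22 = (8^11)^2 = 8589934592^2 = 73786976294838206464
8^23 = 8 * 8^22 = 8 * 73786976294838206464 = 590295810358705651712

Result: 590295810358705651712
Multiplications needed: 7 (7 lines after 8^1)

8^23 = 590295810358705651712. Using exponentiation by squaring, this requires 7 multiplications. The key idea: if the exponent is even, square the half-power; if odd, multiply by the base once.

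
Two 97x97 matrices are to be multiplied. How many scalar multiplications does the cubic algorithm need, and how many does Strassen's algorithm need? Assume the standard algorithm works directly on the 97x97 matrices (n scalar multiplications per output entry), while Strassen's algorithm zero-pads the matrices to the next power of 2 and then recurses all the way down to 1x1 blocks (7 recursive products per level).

Matrix multiplication for 97x97 matrices:

Strassen's algorithm requires power-of-2 dimensions. Pad 97x97 to 128x128 (next power of 2).

Standard algorithm: 97^3 = 912673 multiplications
Strassen's algorithm: 7^(log2(128)) = 7^7 = 823543 multiplications
Savings: 912673 - 823543 = 89130 multiplications

Standard: 912673 multiplications (97^3). Strassen: 823543 multiplications (7^7, after padding to 128x128). Strassen reduces 8 recursive multiplications to 7 at each level.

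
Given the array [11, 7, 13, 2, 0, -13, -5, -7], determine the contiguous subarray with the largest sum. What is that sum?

Using Kadane's algorithm on [11, 7, 13, 2, 0, -13, -5, -7]:

Scanning through the array:
Position 1 (value 7): max_ending_here = 18, max_so_far = 18
Position 2 (value 13): max_ending_here = 31, max_so_far = 31
Position 3 (value 2): max_ending_here = 33, max_so_far = 33
Position 4 (value 0): max_ending_here = 33, max_so_far = 33
Position 5 (value -13): max_ending_here = 20, max_so_far = 33
Position 6 (value -5): max_ending_here = 15, max_so_far = 33
Position 7 (value -7): max_ending_here = 8, max_so_far = 33

Maximum subarray: [11, 7, 13, 2]
Maximum sum: 33

The maximum subarray is [11, 7, 13, 2] with sum 33. This subarray runs from index 0 to index 3.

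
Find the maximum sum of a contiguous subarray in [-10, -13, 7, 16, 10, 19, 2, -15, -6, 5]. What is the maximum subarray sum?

Using Kadane's algorithm on [-10, -13, 7, 16, 10, 19, 2, -15, -6, 5]:

Scanning through the array:
Position 1 (value -13): max_ending_here = -13, max_so_far = -10
Position 2 (value 7): max_ending_here = 7, max_so_far = 7
Position 3 (value 16): max_ending_here = 23, max_so_far = 23
Position 4 (value 10): max_ending_here = 33, max_so_far = 33
Position 5 (value 19): max_ending_here = 52, max_so_far = 52
Position 6 (value 2): max_ending_here = 54, max_so_far = 54
Position 7 (value -15): max_ending_here = 39, max_so_far = 54
Position 8 (value -6): max_ending_here = 33, max_so_far = 54
Position 9 (value 5): max_ending_here = 38, max_so_far = 54

Maximum subarray: [7, 16, 10, 19, 2]
Maximum sum: 54

The maximum subarray is [7, 16, 10, 19, 2] with sum 54. This subarray runs from index 2 to index 6.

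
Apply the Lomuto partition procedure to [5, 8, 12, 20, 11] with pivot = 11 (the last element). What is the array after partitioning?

Lomuto partition with pivot = 11:

Initial array: [5, 8, 12, 20, 11]

arr[0]=5 <= 11: swap with position 0, array becomes [5, 8, 12, 20, 11]
arr[1]=8 <= 11: swap with position 1, array becomes [5, 8, 12, 20, 11]
arr[2]=12 > 11: no swap
arr[3]=20 > 11: no swap

Place pivot at position 2: [5, 8, 11, 20, 12]
Pivot position: 2

After partitioning with pivot 11, the array becomes [5, 8, 11, 20, 12]. The pivot is placed at index 2. All elements to the left of the pivot are <= 11, and all elements to the right are > 11.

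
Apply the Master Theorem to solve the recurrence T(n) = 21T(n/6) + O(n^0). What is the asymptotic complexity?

Master Theorem for T(n) = 21T(n/6) + O(n^0):

a = 21, b = 6, c = 0
log_b(a) = log_6(21) = 1.6992

Case 1: c = 0 < log_6(21) = 1.6992
T(n) = O(n^(log_6 21))

For T(n) = 21T(n/6) + O(n^0): log_6(21) = 1.6992. This is Case 1 of the Master Theorem (c < log_b(a), work dominated by leaves), giving O(n^(log_6 21)).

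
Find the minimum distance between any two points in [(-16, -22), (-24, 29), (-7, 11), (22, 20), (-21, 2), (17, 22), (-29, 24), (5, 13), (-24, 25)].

Computing all pairwise distances among 9 points:

d((-16, -22), (-24, 29)) = 51.6236
d((-16, -22), (-7, 11)) = 34.2053
d((-16, -22), (22, 20)) = 56.6392
d((-16, -22), (-21, 2)) = 24.5153
d((-16, -22), (17, 22)) = 55.0
d((-16, -22), (-29, 24)) = 47.8017
d((-16, -22), (5, 13)) = 40.8167
d((-16, -22), (-24, 25)) = 47.676
d((-24, 29), (-7, 11)) = 24.7588
d((-24, 29), (22, 20)) = 46.8722
d((-24, 29), (-21, 2)) = 27.1662
d((-24, 29), (17, 22)) = 41.5933
d((-24, 29), (-29, 24)) = 7.0711
d((-24, 29), (5, 13)) = 33.121
d((-24, 29), (-24, 25)) = 4.0 <-- minimum
d((-7, 11), (22, 20)) = 30.3645
d((-7, 11), (-21, 2)) = 16.6433
d((-7, 11), (17, 22)) = 26.4008
d((-7, 11), (-29, 24)) = 25.5539
d((-7, 11), (5, 13)) = 12.1655
d((-7, 11), (-24, 25)) = 22.0227
d((22, 20), (-21, 2)) = 46.6154
d((22, 20), (17, 22)) = 5.3852
d((22, 20), (-29, 24)) = 51.1566
d((22, 20), (5, 13)) = 18.3848
d((22, 20), (-24, 25)) = 46.2709
d((-21, 2), (17, 22)) = 42.9418
d((-21, 2), (-29, 24)) = 23.4094
d((-21, 2), (5, 13)) = 28.2312
d((-21, 2), (-24, 25)) = 23.1948
d((17, 22), (-29, 24)) = 46.0435
d((17, 22), (5, 13)) = 15.0
d((17, 22), (-24, 25)) = 41.1096
d((-29, 24), (5, 13)) = 35.7351
d((-29, 24), (-24, 25)) = 5.099
d((5, 13), (-24, 25)) = 31.3847

Closest pair: (-24, 29) and (-24, 25) with distance 4.0

The closest pair is (-24, 29) and (-24, 25) with Euclidean distance 4.0. For 9 points, brute-force pairwise comparison is shown above. For large n, the divide-and-conquer algorithm (sort by x, recurse on halves, check the dividing strip) achieves O(n log n).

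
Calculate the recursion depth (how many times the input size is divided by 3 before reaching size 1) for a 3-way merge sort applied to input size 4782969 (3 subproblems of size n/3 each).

For divide and conquer with division factor 3:

Problem sizes at each level:
Level 0: 4782969
Level 1: 1594323
Level 2: 531441
Level 3: 177147
Level 4: 59049
Level 5: 19683
Level 6: 6561
Level 7: 2187
Level 8: 729
Level 9: 243
Level 10: 81
Level 11: 27
Level 12: 9
Level 13: 3
Level 14: 1

The root is level 0 and the size-1 base case is level 14 (the tree spans levels 0 through 14, i.e. 15 levels counting the root), so the depth is the number of divisions: log_3(4782969) = 14

The recursion tree depth is log_3(4782969) = 14. At each level, the problem size is divided by 3, so it takes 14 divisions to reduce to a base case of size 1. The algorithm makes 3 recursive calls at each level.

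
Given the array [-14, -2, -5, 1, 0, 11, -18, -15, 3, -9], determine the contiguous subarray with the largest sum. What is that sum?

Using Kadane's algorithm on [-14, -2, -5, 1, 0, 11, -18, -15, 3, -9]:

Scanning through the array:
Position 1 (value -2): max_ending_here = -2, max_so_far = -2
Position 2 (value -5): max_ending_here = -5, max_so_far = -2
Position 3 (value 1): max_ending_here = 1, max_so_far = 1
Position 4 (value 0): max_ending_here = 1, max_so_far = 1
Position 5 (value 11): max_ending_here = 12, max_so_far = 12
Position 6 (value -18): max_ending_here = -6, max_so_far = 12
Position 7 (value -15): max_ending_here = -15, max_so_far = 12
Position 8 (value 3): max_ending_here = 3, max_so_far = 12
Position 9 (value -9): max_ending_here = -6, max_so_far = 12

Maximum subarray: [1, 0, 11]
Maximum sum: 12

The maximum subarray is [1, 0, 11] with sum 12. This subarray runs from index 3 to index 5.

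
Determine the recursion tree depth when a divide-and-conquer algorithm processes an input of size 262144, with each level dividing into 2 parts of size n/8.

For divide and conquer with division factor 8:

Problem sizes at each level:
Level 0: 262144
Level 1: 32768
Level 2: 4096
Level 3: 512
Level 4: 64
Level 5: 8
Level 6: 1

The root is level 0 and the size-1 base case is level 6 (the tree spans levels 0 through 6, i.e. 7 levels counting the root), so the depth is the number of divisions: log_8(262144) = 6

The recursion tree depth is log_8(262144) = 6. At each level, the problem size is divided by 8, so it takes 6 divisions to reduce to a base case of size 1. The algorithm makes 2 recursive calls at each level.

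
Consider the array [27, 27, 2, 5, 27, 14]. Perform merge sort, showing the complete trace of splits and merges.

Merge sort trace:

Split: [27, 27, 2, 5, 27, 14] -> [27, 27, 2] and [5, 27, 14]
  Split: [27, 27, 2] -> [27] and [27, 2]
    Split: [27, 2] -> [27] and [2]
    Merge: [27] + [2] -> [2, 27]
  Merge: [27] + [2, 27] -> [2, 27, 27]
  Split: [5, 27, 14] -> [5] and [27, 14]
    Split: [27, 14] -> [27] and [14]
    Merge: [27] + [14] -> [14, 27]
  Merge: [5] + [14, 27] -> [5, 14, 27]
Merge: [2, 27, 27] + [5, 14, 27] -> [2, 5, 14, 27, 27, 27]

Final sorted array: [2, 5, 14, 27, 27, 27]

The merge sort proceeds by recursively splitting the array and merging sorted halves.
After all merges, the sorted array is [2, 5, 14, 27, 27, 27].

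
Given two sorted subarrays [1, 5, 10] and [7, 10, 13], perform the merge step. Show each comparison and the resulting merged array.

Merging process:

Compare 1 vs 7: take 1 from left. Merged: [1]
Compare 5 vs 7: take 5 from left. Merged: [1, 5]
Compare 10 vs 7: take 7 from right. Merged: [1, 5, 7]
Compare 10 vs 10: take 10 from left. Merged: [1, 5, 7, 10]
Append remaining from right: [10, 13]. Merged: [1, 5, 7, 10, 10, 13]

Final merged array: [1, 5, 7, 10, 10, 13]
Total comparisons: 4

The merged array is [1, 5, 7, 10, 10, 13], requiring 4 comparisons. The merge step runs in O(n) time where n is the total number of elements.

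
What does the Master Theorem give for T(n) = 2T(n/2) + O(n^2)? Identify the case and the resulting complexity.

Master Theorem for T(n) = 2T(n/2) + O(n^2):

a = 2, b = 2, c = 2
log_b(a) = log_2(2) = 1.0000

Case 3: c = 2 > log_2(2) = 1.0000
T(n) = O(n^2) = O(n^2)

For T(n) = 2T(n/2) + O(n^2): log_2(2) = 1.0000. This is Case 3 of the Master Theorem (c > log_b(a), work dominated by root), giving O(n^2).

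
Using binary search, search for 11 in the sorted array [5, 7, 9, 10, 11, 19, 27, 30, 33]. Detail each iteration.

Binary search for 11 in [5, 7, 9, 10, 11, 19, 27, 30, 33]:

lo=0, hi=8, mid=4, arr[mid]=11 -> Found target at index 4!

Binary search finds 11 at index 4 after 1 comparisons. The search repeatedly halves the search space by comparing with the middle element.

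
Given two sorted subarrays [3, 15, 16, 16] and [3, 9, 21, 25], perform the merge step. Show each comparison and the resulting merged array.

Merging process:

Compare 3 vs 3: take 3 from left. Merged: [3]
Compare 15 vs 3: take 3 from right. Merged: [3, 3]
Compare 15 vs 9: take 9 from right. Merged: [3, 3, 9]
Compare 15 vs 21: take 15 from left. Merged: [3, 3, 9, 15]
Compare 16 vs 21: take 16 from left. Merged: [3, 3, 9, 15, 16]
Compare 16 vs 21: take 16 from left. Merged: [3, 3, 9, 15, 16, 16]
Append remaining from right: [21, 25]. Merged: [3, 3, 9, 15, 16, 16, 21, 25]

Final merged array: [3, 3, 9, 15, 16, 16, 21, 25]
Total comparisons: 6

The merged array is [3, 3, 9, 15, 16, 16, 21, 25], requiring 6 comparisons. The merge step runs in O(n) time where n is the total number of elements.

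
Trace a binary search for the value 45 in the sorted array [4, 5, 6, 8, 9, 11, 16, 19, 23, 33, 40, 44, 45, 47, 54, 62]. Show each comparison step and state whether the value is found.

Binary search for 45 in [4, 5, 6, 8, 9, 11, 16, 19, 23, 33, 40, 44, 45, 47, 54, 62]:

lo=0, hi=15, mid=7, arr[mid]=19 -> 19 < 45, search right half
lo=8, hi=15, mid=11, arr[mid]=44 -> 44 < 45, search right half
lo=12, hi=15, mid=13, arr[mid]=47 -> 47 > 45, search left half
lo=12, hi=12, mid=12, arr[mid]=45 -> Found target at index 12!

Binary search finds 45 at index 12 after 4 comparisons. The search repeatedly halves the search space by comparing with the middle element.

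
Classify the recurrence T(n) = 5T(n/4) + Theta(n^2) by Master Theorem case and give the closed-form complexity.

Master Theorem for T(n) = 5T(n/4) + O(n^2):

a = 5, b = 4, c = 2
log_b(a) = log_4(5) = 1.1610

Case 3: c = 2 > log_4(5) = 1.1610
T(n) = O(n^2) = O(n^2)

For T(n) = 5T(n/4) + O(n^2): log_4(5) = 1.1610. This is Case 3 of the Master Theorem (c > log_b(a), work dominated by root), giving O(n^2).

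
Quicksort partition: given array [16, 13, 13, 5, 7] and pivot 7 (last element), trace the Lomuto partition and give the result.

Lomuto partition with pivot = 7:

Initial array: [16, 13, 13, 5, 7]

arr[0]=16 > 7: no swap
arr[1]=13 > 7: no swap
arr[2]=13 > 7: no swap
arr[3]=5 <= 7: swap with position 0, array becomes [5, 13, 13, 16, 7]

Place pivot at position 1: [5, 7, 13, 16, 13]
Pivot position: 1

After partitioning with pivot 7, the array becomes [5, 7, 13, 16, 13]. The pivot is placed at index 1. All elements to the left of the pivot are <= 7, and all elements to the right are > 7.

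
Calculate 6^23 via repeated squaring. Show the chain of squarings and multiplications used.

Computing 6^23 by squaring (build up from 6^1; each line after the first costs one multiplication):

6^1 = 6
6^2 = (6^1)^2 = 6^2 = 36
6^4 = (6^2)^2 = 36^2 = 1296
6^5 = 6 * 6^4 = 6 * 1296 = 7776
6^10 = (6^5)^2 = 7776^2 = 60466176
6^11 = 6 * 6^10 = 6 * 60466176 = 362797056
6^22 = (6^11)^2 = 362797056^2 = 131621703842267136
6^23 = 6 * 6^22 = 6 * 131621703842267136 = 789730223053602816

Result: 789730223053602816
Multiplications needed: 7 (7 lines after 6^1)

6^23 = 789730223053602816. Using exponentiation by squaring, this requires 7 multiplications. The key idea: if the exponent is even, square the half-power; if odd, multiply by the base once.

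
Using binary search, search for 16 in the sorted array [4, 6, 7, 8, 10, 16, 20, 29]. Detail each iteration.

Binary search for 16 in [4, 6, 7, 8, 10, 16, 20, 29]:

lo=0, hi=7, mid=3, arr[mid]=8 -> 8 < 16, search right half
lo=4, hi=7, mid=5, arr[mid]=16 -> Found target at index 5!

Binary search finds 16 at index 5 after 2 comparisons. The search repeatedly halves the search space by comparing with the middle element.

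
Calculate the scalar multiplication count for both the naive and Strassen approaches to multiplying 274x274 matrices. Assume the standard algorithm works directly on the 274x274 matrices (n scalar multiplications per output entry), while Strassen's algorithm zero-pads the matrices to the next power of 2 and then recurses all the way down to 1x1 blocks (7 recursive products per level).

Matrix multiplication for 274x274 matrices:

Strassen's algorithm requires power-of-2 dimensions. Pad 274x274 to 512x512 (next power of 2).

Standard algorithm: 274^3 = 20570824 multiplications
Strassen's algorithm: 7^(log2(512)) = 7^9 = 40353607 multiplications
Difference: 20570824 - 40353607 = -19782783 (Strassen uses MORE here due to padding overhead — for small or just-over-power-of-2 n, padding can outweigh the per-level savings)

Standard: 20570824 multiplications (274^3). Strassen: 40353607 multiplications (7^9, after padding to 512x512). Strassen reduces 8 recursive multiplications to 7 at each level.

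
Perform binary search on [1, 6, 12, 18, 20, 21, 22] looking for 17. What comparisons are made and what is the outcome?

Binary search for 17 in [1, 6, 12, 18, 20, 21, 22]:

lo=0, hi=6, mid=3, arr[mid]=18 -> 18 > 17, search left half
lo=0, hi=2, mid=1, arr[mid]=6 -> 6 < 17, search right half
lo=2, hi=2, mid=2, arr[mid]=12 -> 12 < 17, search right half
lo=3 > hi=2, target 17 not found

Binary search determines that 17 is not in the array after 3 comparisons. The search space was exhausted without finding the target.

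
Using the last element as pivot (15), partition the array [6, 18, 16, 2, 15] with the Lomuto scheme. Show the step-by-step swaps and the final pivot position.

Lomuto partition with pivot = 15:

Initial array: [6, 18, 16, 2, 15]

arr[0]=6 <= 15: swap with position 0, array becomes [6, 18, 16, 2, 15]
arr[1]=18 > 15: no swap
arr[2]=16 > 15: no swap
arr[3]=2 <= 15: swap with position 1, array becomes [6, 2, 16, 18, 15]

Place pivot at position 2: [6, 2, 15, 18, 16]
Pivot position: 2

After partitioning with pivot 15, the array becomes [6, 2, 15, 18, 16]. The pivot is placed at index 2. All elements to the left of the pivot are <= 15, and all elements to the right are > 15.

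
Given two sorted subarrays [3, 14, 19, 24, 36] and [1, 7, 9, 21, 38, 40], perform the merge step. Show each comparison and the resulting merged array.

Merging process:

Compare 3 vs 1: take 1 from right. Merged: [1]
Compare 3 vs 7: take 3 from left. Merged: [1, 3]
Compare 14 vs 7: take 7 from right. Merged: [1, 3, 7]
Compare 14 vs 9: take 9 from right. Merged: [1, 3, 7, 9]
Compare 14 vs 21: take 14 from left. Merged: [1, 3, 7, 9, 14]
Compare 19 vs 21: take 19 from left. Merged: [1, 3, 7, 9, 14, 19]
Compare 24 vs 21: take 21 from right. Merged: [1, 3, 7, 9, 14, 19, 21]
Compare 24 vs 38: take 24 from left. Merged: [1, 3, 7, 9, 14, 19, 21, 24]
Compare 36 vs 38: take 36 from left. Merged: [1, 3, 7, 9, 14, 19, 21, 24, 36]
Append remaining from right: [38, 40]. Merged: [1, 3, 7, 9, 14, 19, 21, 24, 36, 38, 40]

Final merged array: [1, 3, 7, 9, 14, 19, 21, 24, 36, 38, 40]
Total comparisons: 9

The merged array is [1, 3, 7, 9, 14, 19, 21, 24, 36, 38, 40], requiring 9 comparisons. The merge step runs in O(n) time where n is the total number of elements.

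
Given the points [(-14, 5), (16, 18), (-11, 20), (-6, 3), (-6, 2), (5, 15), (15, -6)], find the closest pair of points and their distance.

Computing all pairwise distances among 7 points:

d((-14, 5), (16, 18)) = 32.6956
d((-14, 5), (-11, 20)) = 15.2971
d((-14, 5), (-6, 3)) = 8.2462
d((-14, 5), (-6, 2)) = 8.544
d((-14, 5), (5, 15)) = 21.4709
d((-14, 5), (15, -6)) = 31.0161
d((16, 18), (-11, 20)) = 27.074
d((16, 18), (-6, 3)) = 26.6271
d((16, 18), (-6, 2)) = 27.2029
d((16, 18), (5, 15)) = 11.4018
d((16, 18), (15, -6)) = 24.0208
d((-11, 20), (-6, 3)) = 17.72
d((-11, 20), (-6, 2)) = 18.6815
d((-11, 20), (5, 15)) = 16.7631
d((-11, 20), (15, -6)) = 36.7696
d((-6, 3), (-6, 2)) = 1.0 <-- minimum
d((-6, 3), (5, 15)) = 16.2788
d((-6, 3), (15, -6)) = 22.8473
d((-6, 2), (5, 15)) = 17.0294
d((-6, 2), (15, -6)) = 22.4722
d((5, 15), (15, -6)) = 23.2594

Closest pair: (-6, 3) and (-6, 2) with distance 1.0

The closest pair is (-6, 3) and (-6, 2) with Euclidean distance 1.0. For 7 points, brute-force pairwise comparison is shown above. For large n, the divide-and-conquer algorithm (sort by x, recurse on halves, check the dividing strip) achieves O(n log n).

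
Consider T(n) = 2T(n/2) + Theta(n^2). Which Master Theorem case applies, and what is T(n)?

Master Theorem for T(n) = 2T(n/2) + O(n^2):

a = 2, b = 2, c = 2
log_b(a) = log_2(2) = 1.0000

Case 3: c = 2 > log_2(2) = 1.0000
T(n) = O(n^2) = O(n^2)

For T(n) = 2T(n/2) + O(n^2): log_2(2) = 1.0000. This is Case 3 of the Master Theorem (c > log_b(a), work dominated by root), giving O(n^2).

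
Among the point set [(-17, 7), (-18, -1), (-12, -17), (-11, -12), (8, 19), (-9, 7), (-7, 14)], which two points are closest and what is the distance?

Computing all pairwise distances among 7 points:

d((-17, 7), (-18, -1)) = 8.0623
d((-17, 7), (-12, -17)) = 24.5153
d((-17, 7), (-11, -12)) = 19.9249
d((-17, 7), (8, 19)) = 27.7308
d((-17, 7), (-9, 7)) = 8.0
d((-17, 7), (-7, 14)) = 12.2066
d((-18, -1), (-12, -17)) = 17.088
d((-18, -1), (-11, -12)) = 13.0384
d((-18, -1), (8, 19)) = 32.8024
d((-18, -1), (-9, 7)) = 12.0416
d((-18, -1), (-7, 14)) = 18.6011
d((-12, -17), (-11, -12)) = 5.099 <-- minimum
d((-12, -17), (8, 19)) = 41.1825
d((-12, -17), (-9, 7)) = 24.1868
d((-12, -17), (-7, 14)) = 31.4006
d((-11, -12), (8, 19)) = 36.3593
d((-11, -12), (-9, 7)) = 19.105
d((-11, -12), (-7, 14)) = 26.3059
d((8, 19), (-9, 7)) = 20.8087
d((8, 19), (-7, 14)) = 15.8114
d((-9, 7), (-7, 14)) = 7.2801

Closest pair: (-12, -17) and (-11, -12) with distance 5.099

The closest pair is (-12, -17) and (-11, -12) with Euclidean distance 5.099. For 7 points, brute-force pairwise comparison is shown above. For large n, the divide-and-conquer algorithm (sort by x, recurse on halves, check the dividing strip) achieves O(n log n).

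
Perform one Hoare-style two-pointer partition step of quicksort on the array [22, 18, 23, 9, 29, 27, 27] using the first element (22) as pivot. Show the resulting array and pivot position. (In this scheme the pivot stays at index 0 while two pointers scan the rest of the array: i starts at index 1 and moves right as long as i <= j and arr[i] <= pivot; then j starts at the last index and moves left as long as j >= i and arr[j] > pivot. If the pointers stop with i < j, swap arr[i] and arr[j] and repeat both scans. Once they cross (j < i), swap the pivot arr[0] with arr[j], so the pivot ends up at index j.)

Hoare-style two-pointer partition with pivot = 22:

Initial array: [22, 18, 23, 9, 29, 27, 27]

Pointers start at i = 1, j = 6.
i stops at index 2 (arr[2]=23 > 22), j stops at index 3 (arr[3]=9 <= 22): swap arr[2] and arr[3], array becomes [22, 18, 9, 23, 29, 27, 27]
i ends at 3, j ends at 2: the pointers have crossed (j < i), so scanning stops.

Swap pivot arr[0] with arr[2] to place pivot at position 2: [9, 18, 22, 23, 29, 27, 27]
Pivot position: 2

After partitioning with pivot 22, the array becomes [9, 18, 22, 23, 29, 27, 27]. The pivot is placed at index 2. All elements to the left of the pivot are <= 22, and all elements to the right are > 22.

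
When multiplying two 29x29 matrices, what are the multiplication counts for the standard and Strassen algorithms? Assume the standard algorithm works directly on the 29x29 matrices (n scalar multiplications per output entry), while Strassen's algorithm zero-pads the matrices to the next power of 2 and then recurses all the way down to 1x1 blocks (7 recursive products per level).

Matrix multiplication for 29x29 matrices:

Strassen's algorithm requires power-of-2 dimensions. Pad 29x29 to 32x32 (next power of 2).

Standard algorithm: 29^3 = 24389 multiplications
Strassen's algorithm: 7^(log2(32)) = 7^5 = 16807 multiplications
Savings: 24389 - 16807 = 7582 multiplications

Standard: 24389 multiplications (29^3). Strassen: 16807 multiplications (7^5, after padding to 32x32). Strassen reduces 8 recursive multiplications to 7 at each level.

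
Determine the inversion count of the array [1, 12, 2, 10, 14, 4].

Finding inversions in [1, 12, 2, 10, 14, 4]:

(1, 2): arr[1]=12 > arr[2]=2
(1, 3): arr[1]=12 > arr[3]=10
(1, 5): arr[1]=12 > arr[5]=4
(3, 5): arr[3]=10 > arr[5]=4
(4, 5): arr[4]=14 > arr[5]=4

Total inversions: 5

The array has 5 inversion(s): (1,2), (1,3), (1,5), (3,5), (4,5). Each pair (i,j) satisfies i < j and arr[i] > arr[j].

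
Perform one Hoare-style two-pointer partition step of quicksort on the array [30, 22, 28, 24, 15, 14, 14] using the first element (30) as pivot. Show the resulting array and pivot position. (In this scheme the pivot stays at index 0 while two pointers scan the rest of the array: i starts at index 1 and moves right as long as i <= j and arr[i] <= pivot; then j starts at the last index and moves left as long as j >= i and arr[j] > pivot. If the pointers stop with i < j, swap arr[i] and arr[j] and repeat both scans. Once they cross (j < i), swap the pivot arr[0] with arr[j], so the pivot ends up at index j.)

Hoare-style two-pointer partition with pivot = 30:

Initial array: [30, 22, 28, 24, 15, 14, 14]

Pointers start at i = 1, j = 6.
i ends at 7, j ends at 6: the pointers have crossed (j < i), so scanning stops.

Swap pivot arr[0] with arr[6] to place pivot at position 6: [14, 22, 28, 24, 15, 14, 30]
Pivot position: 6

After partitioning with pivot 30, the array becomes [14, 22, 28, 24, 15, 14, 30]. The pivot is placed at index 6. All elements to the left of the pivot are <= 30, and all elements to the right are > 30.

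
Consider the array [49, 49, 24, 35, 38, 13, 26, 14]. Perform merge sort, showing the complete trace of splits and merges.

Merge sort trace:

Split: [49, 49, 24, 35, 38, 13, 26, 14] -> [49, 49, 24, 35] and [38, 13, 26, 14]
  Split: [49, 49, 24, 35] -> [49, 49] and [24, 35]
    Split: [49, 49] -> [49] and [49]
    Merge: [49] + [49] -> [49, 49]
    Split: [24, 35] -> [24] and [35]
    Merge: [24] + [35] -> [24, 35]
  Merge: [49, 49] + [24, 35] -> [24, 35, 49, 49]
  Split: [38, 13, 26, 14] -> [38, 13] and [26, 14]
    Split: [38, 13] -> [38] and [13]
    Merge: [38] + [13] -> [13, 38]
    Split: [26, 14] -> [26] and [14]
    Merge: [26] + [14] -> [14, 26]
  Merge: [13, 38] + [14, 26] -> [13, 14, 26, 38]
Merge: [24, 35, 49, 49] + [13, 14, 26, 38] -> [13, 14, 24, 26, 35, 38, 49, 49]

Final sorted array: [13, 14, 24, 26, 35, 38, 49, 49]

The merge sort proceeds by recursively splitting the array and merging sorted halves.
After all merges, the sorted array is [13, 14, 24, 26, 35, 38, 49, 49].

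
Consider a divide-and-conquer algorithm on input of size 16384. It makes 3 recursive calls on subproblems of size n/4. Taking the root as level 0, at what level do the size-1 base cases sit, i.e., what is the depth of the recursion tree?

For divide and conquer with division factor 4:

Problem sizes at each level:
Level 0: 16384
Level 1: 4096
Level 2: 1024
Level 3: 256
Level 4: 64
Level 5: 16
Level 6: 4
Level 7: 1

The root is level 0 and the size-1 base case is level 7 (the tree spans levels 0 through 7, i.e. 8 levels counting the root), so the depth is the number of divisions: log_4(16384) = 7

The recursion tree depth is log_4(16384) = 7. At each level, the problem size is divided by 4, so it takes 7 divisions to reduce to a base case of size 1. The algorithm makes 3 recursive calls at each level.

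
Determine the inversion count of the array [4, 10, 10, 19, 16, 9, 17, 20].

Finding inversions in [4, 10, 10, 19, 16, 9, 17, 20]:

(1, 5): arr[1]=10 > arr[5]=9
(2, 5): arr[2]=10 > arr[5]=9
(3, 4): arr[3]=19 > arr[4]=16
(3, 5): arr[3]=19 > arr[5]=9
(3, 6): arr[3]=19 > arr[6]=17
(4, 5): arr[4]=16 > arr[5]=9

Total inversions: 6

The array has 6 inversion(s): (1,5), (2,5), (3,4), (3,5), (3,6), (4,5). Each pair (i,j) satisfies i < j and arr[i] > arr[j].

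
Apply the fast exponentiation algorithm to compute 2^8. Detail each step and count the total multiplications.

Computing 2^8 by squaring (build up from 2^1; each line after the first costs one multiplication):

2^1 = 2
2^2 = (2^1)^2 = 2^2 = 4
2^4 = (2^2)^2 = 4^2 = 16
2^8 = (2^4)^2 = 16^2 = 256

Result: 256
Multiplications needed: 3 (3 lines after 2^1)

2^8 = 256. Using exponentiation by squaring, this requires 3 multiplications. The key idea: if the exponent is even, square the half-power; if odd, multiply by the base once.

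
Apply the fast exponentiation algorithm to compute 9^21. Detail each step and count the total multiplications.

Computing 9^21 by squaring (build up from 9^1; each line after the first costs one multiplication):

9^1 = 9
9^2 = (9^1)^2 = 9^2 = 81
9^4 = (9^2)^2 = 81^2 = 6561
9^5 = 9 * 9^4 = 9 * 6561 = 59049
9^10 = (9^5)^2 = 59049^2 = 3486784401
9^20 = (9^10)^2 = 3486784401^2 = 12157665459056928801
9^21 = 9 * 9^20 = 9 * 12157665459056928801 = 109418989131512359209

Result: 109418989131512359209
Multiplications needed: 6 (6 lines after 9^1)

9^21 = 109418989131512359209. Using exponentiation by squaring, this requires 6 multiplications. The key idea: if the exponent is even, square the half-power; if odd, multiply by the base once.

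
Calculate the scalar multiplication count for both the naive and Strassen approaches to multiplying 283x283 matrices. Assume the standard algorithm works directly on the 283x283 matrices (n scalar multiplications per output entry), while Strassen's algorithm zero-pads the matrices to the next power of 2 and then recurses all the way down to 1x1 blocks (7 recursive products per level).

Matrix multiplication for 283x283 matrices:

Strassen's algorithm requires power-of-2 dimensions. Pad 283x283 to 512x512 (next power of 2).

Standard algorithm: 283^3 = 22665187 multiplications
Strassen's algorithm: 7^(log2(512)) = 7^9 = 40353607 multiplications
Difference: 22665187 - 40353607 = -17688420 (Strassen uses MORE here due to padding overhead — for small or just-over-power-of-2 n, padding can outweigh the per-level savings)

Standard: 22665187 multiplications (283^3). Strassen: 40353607 multiplications (7^9, after padding to 512x512). Strassen reduces 8 recursive multiplications to 7 at each level.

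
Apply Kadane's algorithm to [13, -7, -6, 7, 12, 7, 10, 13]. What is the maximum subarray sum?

Using Kadane's algorithm on [13, -7, -6, 7, 12, 7, 10, 13]:

Scanning through the array:
Position 1 (value -7): max_ending_here = 6, max_so_far = 13
Position 2 (value -6): max_ending_here = 0, max_so_far = 13
Position 3 (value 7): max_ending_here = 7, max_so_far = 13
Position 4 (value 12): max_ending_here = 19, max_so_far = 19
Position 5 (value 7): max_ending_here = 26, max_so_far = 26
Position 6 (value 10): max_ending_here = 36, max_so_far = 36
Position 7 (value 13): max_ending_here = 49, max_so_far = 49

Maximum subarray: [13, -7, -6, 7, 12, 7, 10, 13]
Maximum sum: 49

The maximum subarray is [13, -7, -6, 7, 12, 7, 10, 13] with sum 49. This subarray runs from index 0 to index 7.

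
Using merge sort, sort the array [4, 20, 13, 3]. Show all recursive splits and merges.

Merge sort trace:

Split: [4, 20, 13, 3] -> [4, 20] and [13, 3]
  Split: [4, 20] -> [4] and [20]
  Merge: [4] + [20] -> [4, 20]
  Split: [13, 3] -> [13] and [3]
  Merge: [13] + [3] -> [3, 13]
Merge: [4, 20] + [3, 13] -> [3, 4, 13, 20]

Final sorted array: [3, 4, 13, 20]

The merge sort proceeds by recursively splitting the array and merging sorted halves.
After all merges, the sorted array is [3, 4, 13, 20].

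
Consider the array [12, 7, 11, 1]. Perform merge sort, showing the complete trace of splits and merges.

Merge sort trace:

Split: [12, 7, 11, 1] -> [12, 7] and [11, 1]
  Split: [12, 7] -> [12] and [7]
  Merge: [12] + [7] -> [7, 12]
  Split: [11, 1] -> [11] and [1]
  Merge: [11] + [1] -> [1, 11]
Merge: [7, 12] + [1, 11] -> [1, 7, 11, 12]

Final sorted array: [1, 7, 11, 12]

The merge sort proceeds by recursively splitting the array and merging sorted halves.
After all merges, the sorted array is [1, 7, 11, 12].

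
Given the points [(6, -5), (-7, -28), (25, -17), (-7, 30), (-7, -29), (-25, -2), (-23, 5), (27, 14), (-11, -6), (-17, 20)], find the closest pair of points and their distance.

Computing all pairwise distances among 10 points:

d((6, -5), (-7, -28)) = 26.4197
d((6, -5), (25, -17)) = 22.4722
d((6, -5), (-7, 30)) = 37.3363
d((6, -5), (-7, -29)) = 27.2947
d((6, -5), (-25, -2)) = 31.1448
d((6, -5), (-23, 5)) = 30.6757
d((6, -5), (27, 14)) = 28.3196
d((6, -5), (-11, -6)) = 17.0294
d((6, -5), (-17, 20)) = 33.9706
d((-7, -28), (25, -17)) = 33.8378
d((-7, -28), (-7, 30)) = 58.0
d((-7, -28), (-7, -29)) = 1.0 <-- minimum
d((-7, -28), (-25, -2)) = 31.6228
d((-7, -28), (-23, 5)) = 36.6742
d((-7, -28), (27, 14)) = 54.037
d((-7, -28), (-11, -6)) = 22.3607
d((-7, -28), (-17, 20)) = 49.0306
d((25, -17), (-7, 30)) = 56.8595
d((25, -17), (-7, -29)) = 34.176
d((25, -17), (-25, -2)) = 52.2015
d((25, -17), (-23, 5)) = 52.8015
d((25, -17), (27, 14)) = 31.0644
d((25, -17), (-11, -6)) = 37.6431
d((25, -17), (-17, 20)) = 55.9732
d((-7, 30), (-7, -29)) = 59.0
d((-7, 30), (-25, -2)) = 36.7151
d((-7, 30), (-23, 5)) = 29.6816
d((-7, 30), (27, 14)) = 37.5766
d((-7, 30), (-11, -6)) = 36.2215
d((-7, 30), (-17, 20)) = 14.1421
d((-7, -29), (-25, -2)) = 32.45
d((-7, -29), (-23, 5)) = 37.5766
d((-7, -29), (27, 14)) = 54.8179
d((-7, -29), (-11, -6)) = 23.3452
d((-7, -29), (-17, 20)) = 50.01
d((-25, -2), (-23, 5)) = 7.2801
d((-25, -2), (27, 14)) = 54.4059
d((-25, -2), (-11, -6)) = 14.5602
d((-25, -2), (-17, 20)) = 23.4094
d((-23, 5), (27, 14)) = 50.8035
d((-23, 5), (-11, -6)) = 16.2788
d((-23, 5), (-17, 20)) = 16.1555
d((27, 14), (-11, -6)) = 42.9418
d((27, 14), (-17, 20)) = 44.4072
d((-11, -6), (-17, 20)) = 26.6833

Closest pair: (-7, -28) and (-7, -29) with distance 1.0

The closest pair is (-7, -28) and (-7, -29) with Euclidean distance 1.0. For 10 points, brute-force pairwise comparison is shown above. For large n, the divide-and-conquer algorithm (sort by x, recurse on halves, check the dividing strip) achieves O(n log n).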